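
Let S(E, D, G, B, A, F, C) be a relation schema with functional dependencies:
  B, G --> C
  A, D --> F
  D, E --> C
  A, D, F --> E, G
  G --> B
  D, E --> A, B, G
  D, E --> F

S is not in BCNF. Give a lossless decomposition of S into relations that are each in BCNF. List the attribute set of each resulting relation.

{A, D, E, F, G}; {B, C, G}

Candidate keys of the original relation: {A, D}, {D, E}.
Within {A, B, C, D, E, F, G}: {B, G}⁺ ∩ {A, B, C, D, E, F, G} = {B, C, G}, not the whole set, so B, G --> C violates BCNF; decompose into {B, C, G} and {A, B, D, E, F, G}.
{B, C, G} has no BCNF violation.
Within {A, B, D, E, F, G}: {G}⁺ ∩ {A, B, D, E, F, G} = {B, G}, not the whole set, so G --> B violates BCNF; decompose into {B, G} and {A, D, E, F, G}.
{B, G} has no BCNF violation.
{A, D, E, F, G} has no BCNF violation.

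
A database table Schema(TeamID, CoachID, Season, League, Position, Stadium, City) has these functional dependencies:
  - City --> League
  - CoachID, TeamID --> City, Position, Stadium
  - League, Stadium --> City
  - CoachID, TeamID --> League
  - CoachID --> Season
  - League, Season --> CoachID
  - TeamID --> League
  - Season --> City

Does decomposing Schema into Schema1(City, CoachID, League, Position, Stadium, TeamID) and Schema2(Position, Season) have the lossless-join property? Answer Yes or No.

Common attributes: {Position}; their closure is {Position}.
The closure covers neither Schema1 nor Schema2 entirely; the join is not lossless.

No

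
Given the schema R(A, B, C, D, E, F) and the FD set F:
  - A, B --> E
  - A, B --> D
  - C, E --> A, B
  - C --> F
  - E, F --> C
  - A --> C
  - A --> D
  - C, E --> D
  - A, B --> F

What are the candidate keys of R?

{A, B}⁺ = {A, B, C, D, E, F}, which is every attribute, so {A, B} is a candidate key.
{A, E}⁺ = {A, B, C, D, E, F}, which is every attribute, so {A, E} is a candidate key.
{C, E}⁺ = {A, B, C, D, E, F}, which is every attribute, so {C, E} is a candidate key.
{E, F}⁺ = {A, B, C, D, E, F}, which is every attribute, so {E, F} is a candidate key.
Any other superkey properly contains one of these, so there are no further candidate keys.

{A, B}, {A, E}, {C, E}, {E, F}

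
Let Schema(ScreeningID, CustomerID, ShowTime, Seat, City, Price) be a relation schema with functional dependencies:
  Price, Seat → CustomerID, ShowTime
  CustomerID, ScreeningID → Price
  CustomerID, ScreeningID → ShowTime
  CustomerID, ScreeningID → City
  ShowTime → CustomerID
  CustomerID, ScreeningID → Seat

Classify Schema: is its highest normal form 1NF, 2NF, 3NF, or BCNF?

3NF

Candidate keys: {CustomerID, ScreeningID}, {Price, ScreeningID, Seat}, {ScreeningID, ShowTime}. Prime attributes: {CustomerID, Price, ScreeningID, Seat, ShowTime}.
For Price, Seat → CustomerID, ShowTime we have {Price, Seat}⁺ = {CustomerID, Price, Seat, ShowTime}; {Price, Seat} is not a superkey, so BCNF fails.
Since {CustomerID, ShowTime} ⊆ prime attributes and every other non-superkey FD also has a prime right side, the schema is in 3NF.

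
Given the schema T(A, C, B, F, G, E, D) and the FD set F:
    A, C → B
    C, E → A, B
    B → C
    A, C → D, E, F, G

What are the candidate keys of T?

{A, B}⁺ = {A, B, C, D, E, F, G} — all of the relation — so {A, B} is a candidate key.
{A, C}⁺ = {A, B, C, D, E, F, G} — all of the relation — so {A, C} is a candidate key.
{B, E}⁺ = {A, B, C, D, E, F, G} — all of the relation — so {B, E} is a candidate key.
{C, E}⁺ = {A, B, C, D, E, F, G} — all of the relation — so {C, E} is a candidate key.
No proper subset of any of these is a key, and no other minimal superkey exists.

{A, B}, {A, C}, {B, E}, {C, E}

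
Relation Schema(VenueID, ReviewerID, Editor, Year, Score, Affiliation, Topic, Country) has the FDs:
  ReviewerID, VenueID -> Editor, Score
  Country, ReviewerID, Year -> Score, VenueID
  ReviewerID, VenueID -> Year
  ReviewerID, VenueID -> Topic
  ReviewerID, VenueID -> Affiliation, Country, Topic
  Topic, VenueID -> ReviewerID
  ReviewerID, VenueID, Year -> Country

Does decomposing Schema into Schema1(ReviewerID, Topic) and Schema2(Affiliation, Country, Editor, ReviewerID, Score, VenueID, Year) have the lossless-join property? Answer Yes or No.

No

The shared attributes are {ReviewerID} and {ReviewerID}⁺ = {ReviewerID}.
Neither Schema1 nor Schema2 is contained in that closure, so the decomposition is lossy.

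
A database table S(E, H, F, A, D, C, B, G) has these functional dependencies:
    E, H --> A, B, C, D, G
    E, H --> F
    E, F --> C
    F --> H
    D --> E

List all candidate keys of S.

{D, F}⁺ = {A, B, C, D, E, F, G, H} — all of the relation — so {D, F} is a candidate key.
{D, H}⁺ = {A, B, C, D, E, F, G, H} — all of the relation — so {D, H} is a candidate key.
{E, F}⁺ = {A, B, C, D, E, F, G, H} — all of the relation — so {E, F} is a candidate key.
{E, H}⁺ = {A, B, C, D, E, F, G, H} — all of the relation — so {E, H} is a candidate key.
These are minimal and exhaustive — every other superkey contains one of them.

{D, F}, {D, H}, {E, F}, {E, H}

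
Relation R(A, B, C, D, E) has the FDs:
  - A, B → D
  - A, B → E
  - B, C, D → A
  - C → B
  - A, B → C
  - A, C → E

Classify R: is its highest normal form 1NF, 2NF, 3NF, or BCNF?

3NF

Candidate keys: {A, B}, {A, C}, {C, D}. Prime attributes: {A, B, C, D}.
For C → B we have {C}⁺ = {B, C}; {C} is not a superkey, so BCNF fails.
But every attribute on its right side ({B}) is prime, and the same holds for every other non-superkey FD, so 3NF still holds.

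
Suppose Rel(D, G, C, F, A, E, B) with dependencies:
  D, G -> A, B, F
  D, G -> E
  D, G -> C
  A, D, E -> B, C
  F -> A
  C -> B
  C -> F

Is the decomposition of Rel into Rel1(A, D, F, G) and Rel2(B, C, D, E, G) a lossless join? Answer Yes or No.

Yes

The shared attributes are {D, G} and {D, G}⁺ = {A, B, C, D, E, F, G}.
Since Rel1 ⊆ {A, B, C, D, E, F, G}, the intersection is a superkey of Rel1; the decomposition is lossless.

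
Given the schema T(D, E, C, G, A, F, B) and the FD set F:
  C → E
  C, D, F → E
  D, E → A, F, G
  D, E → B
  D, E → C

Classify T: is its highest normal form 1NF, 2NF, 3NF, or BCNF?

Candidate keys: {C, D}, {D, E}. Prime attributes: {C, D, E}.
C → E: {C}⁺ = {C, E}, which is not all of the attributes, so the left side is not a superkey — BCNF is violated.
Since {E} ⊆ prime attributes and every other non-superkey FD also has a prime right side, the schema is in 3NF.

3NF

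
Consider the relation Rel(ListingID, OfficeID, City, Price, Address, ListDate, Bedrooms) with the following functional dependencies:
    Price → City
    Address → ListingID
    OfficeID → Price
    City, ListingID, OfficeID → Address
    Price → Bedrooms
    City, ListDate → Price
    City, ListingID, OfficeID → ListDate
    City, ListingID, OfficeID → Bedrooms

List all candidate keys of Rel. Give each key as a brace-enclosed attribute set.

{Address, OfficeID}, {ListingID, OfficeID}

{OfficeID} never appears on the right of any FD, so every key must include it.
{Address, OfficeID}⁺ = {Address, Bedrooms, City, ListDate, ListingID, OfficeID, Price}, which is every attribute, so {Address, OfficeID} is a candidate key.
{ListingID, OfficeID}⁺ = {Address, Bedrooms, City, ListDate, ListingID, OfficeID, Price}, which is every attribute, so {ListingID, OfficeID} is a candidate key.
These are minimal and exhaustive — every other superkey contains one of them.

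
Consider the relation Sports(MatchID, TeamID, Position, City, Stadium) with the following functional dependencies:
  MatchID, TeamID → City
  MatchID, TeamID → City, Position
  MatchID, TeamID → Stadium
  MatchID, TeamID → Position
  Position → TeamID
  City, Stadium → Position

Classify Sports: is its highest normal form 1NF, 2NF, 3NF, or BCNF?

Candidate keys: {City, MatchID, Stadium}, {MatchID, Position}, {MatchID, TeamID}. Prime attributes: {City, MatchID, Position, Stadium, TeamID}.
For Position → TeamID we have {Position}⁺ = {Position, TeamID}; {Position} is not a superkey, so BCNF fails.
Since {TeamID} ⊆ prime attributes and every other non-superkey FD also has a prime right side, the schema is in 3NF.

3NF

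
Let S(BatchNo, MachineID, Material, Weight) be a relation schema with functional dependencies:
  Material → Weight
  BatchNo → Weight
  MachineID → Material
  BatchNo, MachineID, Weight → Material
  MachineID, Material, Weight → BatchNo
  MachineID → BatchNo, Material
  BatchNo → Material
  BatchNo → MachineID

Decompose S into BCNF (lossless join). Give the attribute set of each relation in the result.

Candidate keys of the original relation: {BatchNo}, {MachineID}.
In {BatchNo, MachineID, Material, Weight}, {Material} is not a superkey ({Material}⁺ restricted to this set is {Material, Weight}), so split on Material → Weight into {Material, Weight} and {BatchNo, MachineID, Material}.
{Material, Weight}: every determinant is a superkey — BCNF.
{BatchNo, MachineID, Material}: every determinant is a superkey — BCNF.

{BatchNo, MachineID, Material}; {Material, Weight}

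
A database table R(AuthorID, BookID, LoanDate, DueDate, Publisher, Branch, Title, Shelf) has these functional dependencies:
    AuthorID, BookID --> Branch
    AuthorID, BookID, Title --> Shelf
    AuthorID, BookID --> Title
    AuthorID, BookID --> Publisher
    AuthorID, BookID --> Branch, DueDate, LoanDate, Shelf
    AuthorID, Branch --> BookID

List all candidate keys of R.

{AuthorID} never appears on the right of any FD, so every key must include it.
{AuthorID, BookID}⁺ = {AuthorID, BookID, Branch, DueDate, LoanDate, Publisher, Shelf, Title}, which is every attribute, so {AuthorID, BookID} is a candidate key.
{AuthorID, Branch}⁺ = {AuthorID, BookID, Branch, DueDate, LoanDate, Publisher, Shelf, Title}, which is every attribute, so {AuthorID, Branch} is a candidate key.
These are minimal and exhaustive — every other superkey contains one of them.

{AuthorID, BookID}, {AuthorID, Branch}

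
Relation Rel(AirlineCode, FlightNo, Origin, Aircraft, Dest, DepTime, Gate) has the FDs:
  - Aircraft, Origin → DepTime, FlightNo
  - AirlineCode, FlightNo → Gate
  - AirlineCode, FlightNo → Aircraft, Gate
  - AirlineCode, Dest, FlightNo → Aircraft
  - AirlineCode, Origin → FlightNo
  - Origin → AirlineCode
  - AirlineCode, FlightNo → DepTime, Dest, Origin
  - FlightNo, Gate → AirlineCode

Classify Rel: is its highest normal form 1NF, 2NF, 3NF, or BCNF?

Candidate keys: {AirlineCode, FlightNo}, {FlightNo, Gate}, {Origin}. Prime attributes: {AirlineCode, FlightNo, Gate, Origin}.
Each dependency's left side is a superkey — BCNF holds.

BCNF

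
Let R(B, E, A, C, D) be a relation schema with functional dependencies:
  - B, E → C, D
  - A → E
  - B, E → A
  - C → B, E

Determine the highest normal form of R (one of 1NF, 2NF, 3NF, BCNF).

Candidate keys: {A, B}, {B, E}, {C}. Prime attributes: {A, B, C, E}.
A → E: {A}⁺ = {A, E}, which is not all of the attributes, so the left side is not a superkey — BCNF is violated.
Since {E} ⊆ prime attributes and every other non-superkey FD also has a prime right side, the schema is in 3NF.

3NF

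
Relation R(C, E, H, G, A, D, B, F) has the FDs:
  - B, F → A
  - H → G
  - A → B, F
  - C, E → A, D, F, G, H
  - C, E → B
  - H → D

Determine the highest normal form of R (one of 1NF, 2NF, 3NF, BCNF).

2NF

Candidate key: {C, E}. Prime attributes: {C, E}.
B, F → A: {B, F}⁺ = {A, B, F}, which is not all of the attributes, so the left side is not a superkey — BCNF is violated.
Because {A} is non-prime and the left side of B, F → A is not a superkey, the relation is not in 3NF.
No non-prime attribute depends on a proper subset of any candidate key, so 2NF holds.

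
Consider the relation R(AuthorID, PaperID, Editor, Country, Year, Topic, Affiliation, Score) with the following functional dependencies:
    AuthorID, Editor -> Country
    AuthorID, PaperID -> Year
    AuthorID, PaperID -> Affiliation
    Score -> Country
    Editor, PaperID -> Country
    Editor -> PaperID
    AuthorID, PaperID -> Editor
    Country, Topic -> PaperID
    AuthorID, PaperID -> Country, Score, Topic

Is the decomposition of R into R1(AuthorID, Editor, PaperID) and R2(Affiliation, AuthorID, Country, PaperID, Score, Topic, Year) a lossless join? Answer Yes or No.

Yes

Common attributes: {AuthorID, PaperID}; their closure is {Affiliation, AuthorID, Country, Editor, PaperID, Score, Topic, Year}.
This includes all of R1, so the common attributes are a superkey of R1 — the join is lossless.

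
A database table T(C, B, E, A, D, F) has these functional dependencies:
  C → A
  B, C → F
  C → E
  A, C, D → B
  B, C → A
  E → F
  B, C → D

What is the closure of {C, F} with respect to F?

Start with {C, F}.
C → A applies; add {A} → now {A, C, F}.
C → E applies; add {E} → now {A, C, E, F}.
No further FD applies.

{A, C, E, F}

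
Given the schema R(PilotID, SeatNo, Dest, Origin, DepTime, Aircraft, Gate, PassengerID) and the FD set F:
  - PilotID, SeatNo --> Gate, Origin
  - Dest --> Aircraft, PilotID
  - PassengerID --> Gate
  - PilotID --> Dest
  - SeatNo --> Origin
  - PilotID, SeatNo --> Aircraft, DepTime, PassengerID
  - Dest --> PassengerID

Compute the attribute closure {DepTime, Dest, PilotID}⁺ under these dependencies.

{Aircraft, DepTime, Dest, Gate, PassengerID, PilotID}

Start with {DepTime, Dest, PilotID}.
Dest --> Aircraft, PilotID applies; add {Aircraft} → now {Aircraft, DepTime, Dest, PilotID}.
Dest --> PassengerID applies; add {PassengerID} → now {Aircraft, DepTime, Dest, PassengerID, PilotID}.
PassengerID --> Gate applies; add {Gate} → now {Aircraft, DepTime, Dest, Gate, PassengerID, PilotID}.
No further FD applies.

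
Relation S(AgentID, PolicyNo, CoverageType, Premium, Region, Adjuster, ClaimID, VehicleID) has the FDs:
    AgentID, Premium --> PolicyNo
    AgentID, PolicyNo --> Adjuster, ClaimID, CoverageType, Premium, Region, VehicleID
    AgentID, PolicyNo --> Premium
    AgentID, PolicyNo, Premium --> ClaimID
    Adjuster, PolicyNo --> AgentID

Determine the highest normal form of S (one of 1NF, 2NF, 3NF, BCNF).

Candidate keys: {Adjuster, PolicyNo}, {AgentID, PolicyNo}, {AgentID, Premium}. Prime attributes: {Adjuster, AgentID, PolicyNo, Premium}.
Every FD has a superkey on the left, so the relation is in BCNF.

BCNF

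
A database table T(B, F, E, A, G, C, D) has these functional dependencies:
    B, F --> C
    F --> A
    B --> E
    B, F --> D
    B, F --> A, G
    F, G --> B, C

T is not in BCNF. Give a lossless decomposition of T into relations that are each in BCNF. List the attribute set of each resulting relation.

{A, F}; {B, C, D, F, G}; {B, E}

Candidate keys of the original relation: {B, F}, {F, G}.
Within {A, B, C, D, E, F, G}: {F}⁺ ∩ {A, B, C, D, E, F, G} = {A, F}, not the whole set, so F --> A violates BCNF; decompose into {A, F} and {B, C, D, E, F, G}.
{A, F}: every determinant is a superkey — BCNF.
Within {B, C, D, E, F, G}: {B}⁺ ∩ {B, C, D, E, F, G} = {B, E}, not the whole set, so B --> E violates BCNF; decompose into {B, E} and {B, C, D, F, G}.
{B, E}: every determinant is a superkey — BCNF.
{B, C, D, F, G}: every determinant is a superkey — BCNF.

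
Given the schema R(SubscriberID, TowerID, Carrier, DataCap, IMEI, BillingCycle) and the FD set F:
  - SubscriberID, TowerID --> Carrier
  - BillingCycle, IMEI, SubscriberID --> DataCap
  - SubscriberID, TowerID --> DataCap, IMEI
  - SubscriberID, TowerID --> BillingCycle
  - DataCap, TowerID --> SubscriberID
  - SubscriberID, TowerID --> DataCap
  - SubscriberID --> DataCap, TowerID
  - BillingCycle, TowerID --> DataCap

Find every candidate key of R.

{BillingCycle, TowerID}, {DataCap, TowerID}, {SubscriberID}

Closure of {SubscriberID} is {BillingCycle, Carrier, DataCap, IMEI, SubscriberID, TowerID}, the whole schema; {SubscriberID} is a candidate key.
Closure of {BillingCycle, TowerID} is {BillingCycle, Carrier, DataCap, IMEI, SubscriberID, TowerID}, the whole schema; {BillingCycle, TowerID} is a candidate key.
Closure of {DataCap, TowerID} is {BillingCycle, Carrier, DataCap, IMEI, SubscriberID, TowerID}, the whole schema; {DataCap, TowerID} is a candidate key.
No proper subset of any of these is a key, and no other minimal superkey exists.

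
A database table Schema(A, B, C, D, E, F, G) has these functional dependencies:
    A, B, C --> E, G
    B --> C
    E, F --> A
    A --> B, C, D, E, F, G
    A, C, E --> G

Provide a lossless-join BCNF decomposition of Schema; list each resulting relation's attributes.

{A, B, D, E, F, G}; {B, C}

Candidate keys of the original relation: {A}, {E, F}.
In {A, B, C, D, E, F, G}, {B} is not a superkey ({B}⁺ restricted to this set is {B, C}), so split on B --> C into {B, C} and {A, B, D, E, F, G}.
{B, C}: every determinant is a superkey — BCNF.
{A, B, D, E, F, G}: every determinant is a superkey — BCNF.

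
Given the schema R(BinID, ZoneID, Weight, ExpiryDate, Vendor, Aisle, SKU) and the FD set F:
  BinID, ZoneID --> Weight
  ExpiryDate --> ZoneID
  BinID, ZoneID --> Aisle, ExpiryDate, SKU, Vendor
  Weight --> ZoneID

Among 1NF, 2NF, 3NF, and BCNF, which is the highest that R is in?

Candidate keys: {BinID, ExpiryDate}, {BinID, Weight}, {BinID, ZoneID}. Prime attributes: {BinID, ExpiryDate, Weight, ZoneID}.
For ExpiryDate --> ZoneID we have {ExpiryDate}⁺ = {ExpiryDate, ZoneID}; {ExpiryDate} is not a superkey, so BCNF fails.
Its right-hand attributes {ZoneID} are all prime, as are those of every other non-superkey FD — the relation is in 3NF.

3NF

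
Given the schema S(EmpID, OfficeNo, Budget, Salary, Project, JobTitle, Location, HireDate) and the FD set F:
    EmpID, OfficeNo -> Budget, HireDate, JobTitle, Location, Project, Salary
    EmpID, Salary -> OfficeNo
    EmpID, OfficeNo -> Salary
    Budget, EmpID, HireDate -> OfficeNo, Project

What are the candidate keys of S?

Attributes never on any right-hand side: {EmpID} — every candidate key must contain it.
{EmpID, OfficeNo} is a candidate key since {EmpID, OfficeNo}⁺ = {Budget, EmpID, HireDate, JobTitle, Location, OfficeNo, Project, Salary} covers every attribute.
{EmpID, Salary} is a candidate key since {EmpID, Salary}⁺ = {Budget, EmpID, HireDate, JobTitle, Location, OfficeNo, Project, Salary} covers every attribute.
{Budget, EmpID, HireDate} is a candidate key since {Budget, EmpID, HireDate}⁺ = {Budget, EmpID, HireDate, JobTitle, Location, OfficeNo, Project, Salary} covers every attribute.
These are minimal and exhaustive — every other superkey contains one of them.

{Budget, EmpID, HireDate}, {EmpID, OfficeNo}, {EmpID, Salary}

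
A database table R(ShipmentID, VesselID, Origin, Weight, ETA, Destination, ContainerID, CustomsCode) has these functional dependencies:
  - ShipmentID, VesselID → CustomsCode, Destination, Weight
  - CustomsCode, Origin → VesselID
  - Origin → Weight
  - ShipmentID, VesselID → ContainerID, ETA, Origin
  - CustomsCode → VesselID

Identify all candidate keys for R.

{CustomsCode, ShipmentID}, {ShipmentID, VesselID}

Attributes never on any right-hand side: {ShipmentID} — every candidate key must contain it.
{CustomsCode, ShipmentID}⁺ = {ContainerID, CustomsCode, Destination, ETA, Origin, ShipmentID, VesselID, Weight}, which is every attribute, so {CustomsCode, ShipmentID} is a candidate key.
{ShipmentID, VesselID}⁺ = {ContainerID, CustomsCode, Destination, ETA, Origin, ShipmentID, VesselID, Weight}, which is every attribute, so {ShipmentID, VesselID} is a candidate key.
Any other superkey properly contains one of these, so there are no further candidate keys.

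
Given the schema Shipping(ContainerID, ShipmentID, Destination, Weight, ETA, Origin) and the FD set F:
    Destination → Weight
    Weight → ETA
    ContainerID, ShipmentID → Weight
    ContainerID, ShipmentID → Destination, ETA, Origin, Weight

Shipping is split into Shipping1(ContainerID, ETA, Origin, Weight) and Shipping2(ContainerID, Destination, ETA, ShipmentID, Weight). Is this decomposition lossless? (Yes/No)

No

Common attributes: {ContainerID, ETA, Weight}; their closure is {ContainerID, ETA, Weight}.
Shipping1 ⊄ {ContainerID, ETA, Weight} and Shipping2 ⊄ {ContainerID, ETA, Weight}, so the split is lossy.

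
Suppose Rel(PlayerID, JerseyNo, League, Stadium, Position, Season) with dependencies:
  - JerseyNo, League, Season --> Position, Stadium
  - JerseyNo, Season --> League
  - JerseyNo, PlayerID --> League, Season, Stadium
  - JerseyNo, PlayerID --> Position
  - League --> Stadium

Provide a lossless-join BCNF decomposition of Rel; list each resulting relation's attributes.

{JerseyNo, League, Position, Season}; {JerseyNo, PlayerID, Season}; {League, Stadium}

Candidate key of the original relation: {JerseyNo, PlayerID}.
{JerseyNo, League, PlayerID, Position, Season, Stadium}: {JerseyNo, League, Season} determines {JerseyNo, League, Position, Season, Stadium} here but is not a superkey — split on JerseyNo, League, Season --> Position, Stadium, giving {JerseyNo, League, Position, Season, Stadium} and {JerseyNo, League, PlayerID, Season}.
{JerseyNo, League, Position, Season, Stadium}: {League} determines {League, Stadium} here but is not a superkey — split on League --> Stadium, giving {League, Stadium} and {JerseyNo, League, Position, Season}.
{League, Stadium}: every determinant is a superkey — BCNF.
{JerseyNo, League, Position, Season}: every determinant is a superkey — BCNF.
{JerseyNo, League, PlayerID, Season}: {JerseyNo, Season} determines {JerseyNo, League, Season} here but is not a superkey — split on JerseyNo, Season --> League, giving {JerseyNo, League, Season} and {JerseyNo, PlayerID, Season}.
{JerseyNo, League, Season}: every determinant is a superkey — BCNF.
{JerseyNo, PlayerID, Season}: every determinant is a superkey — BCNF.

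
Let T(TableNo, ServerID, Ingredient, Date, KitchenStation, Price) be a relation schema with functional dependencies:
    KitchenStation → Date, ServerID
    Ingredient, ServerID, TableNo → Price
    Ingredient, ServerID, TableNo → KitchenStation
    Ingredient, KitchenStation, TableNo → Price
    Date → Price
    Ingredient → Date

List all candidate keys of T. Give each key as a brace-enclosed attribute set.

{Ingredient, KitchenStation, TableNo}, {Ingredient, ServerID, TableNo}

Attributes never on any right-hand side: {Ingredient, TableNo} — every candidate key must contain all of them.
{Ingredient, KitchenStation, TableNo}⁺ = {Date, Ingredient, KitchenStation, Price, ServerID, TableNo} — all of the relation — so {Ingredient, KitchenStation, TableNo} is a candidate key.
{Ingredient, ServerID, TableNo}⁺ = {Date, Ingredient, KitchenStation, Price, ServerID, TableNo} — all of the relation — so {Ingredient, ServerID, TableNo} is a candidate key.
Any other superkey properly contains one of these, so there are no further candidate keys.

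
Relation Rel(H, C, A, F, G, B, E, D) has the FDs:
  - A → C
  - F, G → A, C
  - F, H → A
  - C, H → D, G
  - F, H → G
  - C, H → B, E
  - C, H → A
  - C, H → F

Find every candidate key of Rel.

{A, H}, {C, H}, {F, H}

Attributes never on any right-hand side: {H} — every candidate key must contain it.
{A, H} is a candidate key since {A, H}⁺ = {A, B, C, D, E, F, G, H} covers every attribute.
{C, H} is a candidate key since {C, H}⁺ = {A, B, C, D, E, F, G, H} covers every attribute.
{F, H} is a candidate key since {F, H}⁺ = {A, B, C, D, E, F, G, H} covers every attribute.
No proper subset of any of these is a key, and no other minimal superkey exists.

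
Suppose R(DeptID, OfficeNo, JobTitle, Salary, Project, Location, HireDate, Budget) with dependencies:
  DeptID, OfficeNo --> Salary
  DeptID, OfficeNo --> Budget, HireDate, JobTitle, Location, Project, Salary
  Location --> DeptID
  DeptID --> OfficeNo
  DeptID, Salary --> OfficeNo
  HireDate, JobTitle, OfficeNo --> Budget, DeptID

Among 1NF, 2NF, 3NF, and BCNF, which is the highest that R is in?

BCNF

Candidate keys: {DeptID}, {HireDate, JobTitle, OfficeNo}, {Location}. Prime attributes: {DeptID, HireDate, JobTitle, Location, OfficeNo}.
The left-hand side of every FD is a superkey, so BCNF is satisfied.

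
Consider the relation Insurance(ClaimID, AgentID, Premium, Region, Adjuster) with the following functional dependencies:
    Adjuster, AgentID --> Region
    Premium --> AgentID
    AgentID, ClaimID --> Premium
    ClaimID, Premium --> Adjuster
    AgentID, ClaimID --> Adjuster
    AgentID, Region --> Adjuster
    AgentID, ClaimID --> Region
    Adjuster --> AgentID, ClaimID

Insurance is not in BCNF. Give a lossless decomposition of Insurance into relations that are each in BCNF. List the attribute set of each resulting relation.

Candidate keys of the original relation: {Adjuster}, {AgentID, ClaimID}, {AgentID, Region}, {ClaimID, Premium}, {Premium, Region}.
Within {Adjuster, AgentID, ClaimID, Premium, Region}: {Premium}⁺ ∩ {Adjuster, AgentID, ClaimID, Premium, Region} = {AgentID, Premium}, not the whole set, so Premium --> AgentID violates BCNF; decompose into {AgentID, Premium} and {Adjuster, ClaimID, Premium, Region}.
{AgentID, Premium}: every determinant is a superkey — BCNF.
{Adjuster, ClaimID, Premium, Region}: every determinant is a superkey — BCNF.

{Adjuster, ClaimID, Premium, Region}; {AgentID, Premium}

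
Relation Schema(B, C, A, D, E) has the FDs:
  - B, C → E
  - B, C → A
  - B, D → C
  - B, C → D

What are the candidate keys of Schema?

{B, C}, {B, D}

{B} never appears on the right of any FD, so every key must include it.
{B, C} is a candidate key since {B, C}⁺ = {A, B, C, D, E} covers every attribute.
{B, D} is a candidate key since {B, D}⁺ = {A, B, C, D, E} covers every attribute.
Any other superkey properly contains one of these, so there are no further candidate keys.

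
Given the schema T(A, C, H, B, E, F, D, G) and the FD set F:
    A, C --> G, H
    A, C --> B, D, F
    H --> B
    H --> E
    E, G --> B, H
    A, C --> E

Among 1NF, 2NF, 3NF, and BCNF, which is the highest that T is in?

2NF

Candidate key: {A, C}. Prime attributes: {A, C}.
H --> B breaks BCNF: {H}⁺ = {B, E, H}, so {H} is not a superkey.
H --> B determines the non-prime attribute {B} from a non-superkey — 3NF is violated.
No non-prime attribute depends on a proper subset of any candidate key, so 2NF holds.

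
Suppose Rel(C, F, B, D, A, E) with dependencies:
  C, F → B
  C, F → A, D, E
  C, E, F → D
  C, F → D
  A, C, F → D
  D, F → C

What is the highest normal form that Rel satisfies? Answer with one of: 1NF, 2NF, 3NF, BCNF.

BCNF

Candidate keys: {C, F}, {D, F}. Prime attributes: {C, D, F}.
Every FD has a superkey on the left, so the relation is in BCNF.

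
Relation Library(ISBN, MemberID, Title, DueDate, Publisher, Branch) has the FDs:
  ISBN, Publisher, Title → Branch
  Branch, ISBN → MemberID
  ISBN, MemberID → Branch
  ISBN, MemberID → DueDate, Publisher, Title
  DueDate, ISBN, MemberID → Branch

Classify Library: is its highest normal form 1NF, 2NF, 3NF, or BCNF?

Candidate keys: {Branch, ISBN}, {ISBN, MemberID}, {ISBN, Publisher, Title}. Prime attributes: {Branch, ISBN, MemberID, Publisher, Title}.
The left-hand side of every FD is a superkey, so BCNF is satisfied.

BCNF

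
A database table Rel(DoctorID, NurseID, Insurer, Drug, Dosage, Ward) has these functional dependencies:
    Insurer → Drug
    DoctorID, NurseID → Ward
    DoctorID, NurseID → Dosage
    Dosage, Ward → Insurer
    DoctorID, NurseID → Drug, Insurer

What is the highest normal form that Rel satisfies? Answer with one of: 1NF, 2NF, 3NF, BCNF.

2NF

Candidate key: {DoctorID, NurseID}. Prime attributes: {DoctorID, NurseID}.
Insurer → Drug: {Insurer}⁺ = {Drug, Insurer}, which is not all of the attributes, so the left side is not a superkey — BCNF is violated.
Because {Drug} is non-prime and the left side of Insurer → Drug is not a superkey, the relation is not in 3NF.
Checking every proper subset of each key, none determines a non-prime attribute — 2NF is satisfied.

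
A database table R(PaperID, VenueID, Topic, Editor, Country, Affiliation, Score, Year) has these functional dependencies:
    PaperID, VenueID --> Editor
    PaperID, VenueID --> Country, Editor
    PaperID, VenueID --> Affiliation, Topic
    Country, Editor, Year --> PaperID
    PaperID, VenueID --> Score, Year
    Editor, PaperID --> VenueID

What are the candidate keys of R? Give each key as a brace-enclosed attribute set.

{Country, Editor, Year}, {Editor, PaperID}, {PaperID, VenueID}

{Editor, PaperID}⁺ = {Affiliation, Country, Editor, PaperID, Score, Topic, VenueID, Year} — all of the relation — so {Editor, PaperID} is a candidate key.
{PaperID, VenueID}⁺ = {Affiliation, Country, Editor, PaperID, Score, Topic, VenueID, Year} — all of the relation — so {PaperID, VenueID} is a candidate key.
{Country, Editor, Year}⁺ = {Affiliation, Country, Editor, PaperID, Score, Topic, VenueID, Year} — all of the relation — so {Country, Editor, Year} is a candidate key.
No proper subset of any of these is a key, and no other minimal superkey exists.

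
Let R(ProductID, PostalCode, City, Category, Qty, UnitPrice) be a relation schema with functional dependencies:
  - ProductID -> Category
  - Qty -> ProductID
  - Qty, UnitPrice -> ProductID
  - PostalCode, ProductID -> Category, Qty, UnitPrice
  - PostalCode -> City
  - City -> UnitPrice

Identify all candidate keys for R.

{PostalCode, ProductID}, {PostalCode, Qty}

No FD produces {PostalCode}, so it must be in every candidate key.
Closure of {PostalCode, ProductID} is {Category, City, PostalCode, ProductID, Qty, UnitPrice}, the whole schema; {PostalCode, ProductID} is a candidate key.
Closure of {PostalCode, Qty} is {Category, City, PostalCode, ProductID, Qty, UnitPrice}, the whole schema; {PostalCode, Qty} is a candidate key.
No proper subset of any of these is a key, and no other minimal superkey exists.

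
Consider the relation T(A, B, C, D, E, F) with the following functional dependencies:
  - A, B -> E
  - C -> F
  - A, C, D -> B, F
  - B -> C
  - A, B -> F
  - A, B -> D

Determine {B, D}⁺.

{B, C, D, F}

Start with {B, D}.
B -> C applies; add {C} → now {B, C, D}.
C -> F applies; add {F} → now {B, C, D, F}.
No further FD applies.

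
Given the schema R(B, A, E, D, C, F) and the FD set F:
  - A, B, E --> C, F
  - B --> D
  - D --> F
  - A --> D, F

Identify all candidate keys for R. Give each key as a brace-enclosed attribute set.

{A, B, E} never appear on the right of any FD, so every key must include all of them.
Closure of {A, B, E} is {A, B, C, D, E, F}, the whole schema; {A, B, E} is a candidate key.
Every other attribute set either contains this one or has a smaller closure.

{A, B, E}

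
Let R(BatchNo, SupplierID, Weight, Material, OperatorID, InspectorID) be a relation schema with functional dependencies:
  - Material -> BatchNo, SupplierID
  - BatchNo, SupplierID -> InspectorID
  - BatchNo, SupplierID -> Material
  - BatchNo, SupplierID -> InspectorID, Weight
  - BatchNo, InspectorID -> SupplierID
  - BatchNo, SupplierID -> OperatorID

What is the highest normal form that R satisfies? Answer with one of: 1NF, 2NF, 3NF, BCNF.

BCNF

Candidate keys: {BatchNo, InspectorID}, {BatchNo, SupplierID}, {Material}. Prime attributes: {BatchNo, InspectorID, Material, SupplierID}.
The left-hand side of every FD is a superkey, so BCNF is satisfied.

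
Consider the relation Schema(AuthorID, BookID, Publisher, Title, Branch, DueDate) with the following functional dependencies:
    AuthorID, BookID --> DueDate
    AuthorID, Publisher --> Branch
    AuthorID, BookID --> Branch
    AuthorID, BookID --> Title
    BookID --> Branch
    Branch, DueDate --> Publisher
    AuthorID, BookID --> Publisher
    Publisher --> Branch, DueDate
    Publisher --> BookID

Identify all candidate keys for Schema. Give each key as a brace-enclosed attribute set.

No FD produces {AuthorID}, so it must be in every candidate key.
{AuthorID, BookID} is a candidate key since {AuthorID, BookID}⁺ = {AuthorID, BookID, Branch, DueDate, Publisher, Title} covers every attribute.
{AuthorID, Publisher} is a candidate key since {AuthorID, Publisher}⁺ = {AuthorID, BookID, Branch, DueDate, Publisher, Title} covers every attribute.
{AuthorID, Branch, DueDate} is a candidate key since {AuthorID, Branch, DueDate}⁺ = {AuthorID, BookID, Branch, DueDate, Publisher, Title} covers every attribute.
No proper subset of any of these is a key, and no other minimal superkey exists.

{AuthorID, BookID}, {AuthorID, Branch, DueDate}, {AuthorID, Publisher}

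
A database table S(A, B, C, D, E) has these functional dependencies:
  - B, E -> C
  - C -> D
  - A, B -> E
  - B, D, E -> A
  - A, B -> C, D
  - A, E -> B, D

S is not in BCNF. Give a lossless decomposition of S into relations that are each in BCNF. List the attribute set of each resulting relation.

{A, B, C, E}; {C, D}

Candidate keys of the original relation: {A, B}, {A, E}, {B, E}.
In {A, B, C, D, E}, {C} is not a superkey ({C}⁺ restricted to this set is {C, D}), so split on C -> D into {C, D} and {A, B, C, E}.
{C, D} is in BCNF.
{A, B, C, E} is in BCNF.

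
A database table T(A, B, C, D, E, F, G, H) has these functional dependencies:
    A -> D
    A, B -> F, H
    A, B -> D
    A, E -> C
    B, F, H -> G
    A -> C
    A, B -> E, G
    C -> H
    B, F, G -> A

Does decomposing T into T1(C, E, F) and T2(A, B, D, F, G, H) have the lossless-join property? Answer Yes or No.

T1 ∩ T2 = {F}; its closure under F is {F}.
T1 ⊄ {F} and T2 ⊄ {F}, so the split is lossy.

No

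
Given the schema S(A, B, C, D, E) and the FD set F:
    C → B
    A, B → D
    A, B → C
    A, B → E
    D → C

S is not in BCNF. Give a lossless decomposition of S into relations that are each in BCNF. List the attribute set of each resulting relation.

{A, D, E}; {B, C}; {C, D}

Candidate keys of the original relation: {A, B}, {A, C}, {A, D}.
In {A, B, C, D, E}, {C} is not a superkey ({C}⁺ restricted to this set is {B, C}), so split on C → B into {B, C} and {A, C, D, E}.
{B, C} is in BCNF.
In {A, C, D, E}, {D} is not a superkey ({D}⁺ restricted to this set is {C, D}), so split on D → C into {C, D} and {A, D, E}.
{C, D} is in BCNF.
{A, D, E} is in BCNF.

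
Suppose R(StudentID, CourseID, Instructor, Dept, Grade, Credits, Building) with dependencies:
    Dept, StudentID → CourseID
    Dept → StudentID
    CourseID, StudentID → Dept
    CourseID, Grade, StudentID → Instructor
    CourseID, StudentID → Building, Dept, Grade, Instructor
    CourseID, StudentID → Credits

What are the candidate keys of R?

{CourseID, StudentID}, {Dept}

Closure of {Dept} is {Building, CourseID, Credits, Dept, Grade, Instructor, StudentID}, the whole schema; {Dept} is a candidate key.
Closure of {CourseID, StudentID} is {Building, CourseID, Credits, Dept, Grade, Instructor, StudentID}, the whole schema; {CourseID, StudentID} is a candidate key.
Any other superkey properly contains one of these, so there are no further candidate keys.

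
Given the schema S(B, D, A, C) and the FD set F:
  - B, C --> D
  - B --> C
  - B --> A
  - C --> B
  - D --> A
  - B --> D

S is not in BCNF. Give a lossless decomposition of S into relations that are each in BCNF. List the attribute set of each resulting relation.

{A, D}; {B, C, D}

Candidate keys of the original relation: {B}, {C}.
Within {A, B, C, D}: {D}⁺ ∩ {A, B, C, D} = {A, D}, not the whole set, so D --> A violates BCNF; decompose into {A, D} and {B, C, D}.
{A, D} is in BCNF.
{B, C, D} is in BCNF.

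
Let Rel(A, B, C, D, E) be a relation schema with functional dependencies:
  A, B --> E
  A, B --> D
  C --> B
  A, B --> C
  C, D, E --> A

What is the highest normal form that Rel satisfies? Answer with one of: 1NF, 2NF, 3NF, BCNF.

3NF

Candidate keys: {A, B}, {A, C}, {C, D, E}. Prime attributes: {A, B, C, D, E}.
C --> B breaks BCNF: {C}⁺ = {B, C}, so {C} is not a superkey.
But every attribute on its right side ({B}) is prime, and the same holds for every other non-superkey FD, so 3NF still holds.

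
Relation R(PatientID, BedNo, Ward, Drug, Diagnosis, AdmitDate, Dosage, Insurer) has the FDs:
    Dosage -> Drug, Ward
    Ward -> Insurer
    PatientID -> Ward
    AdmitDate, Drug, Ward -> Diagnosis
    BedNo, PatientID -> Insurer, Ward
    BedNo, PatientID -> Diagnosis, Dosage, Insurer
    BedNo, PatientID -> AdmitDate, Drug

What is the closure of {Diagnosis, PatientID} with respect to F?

{Diagnosis, Insurer, PatientID, Ward}

Start with {Diagnosis, PatientID}.
PatientID -> Ward applies; add {Ward} → now {Diagnosis, PatientID, Ward}.
Ward -> Insurer applies; add {Insurer} → now {Diagnosis, Insurer, PatientID, Ward}.
No further FD applies.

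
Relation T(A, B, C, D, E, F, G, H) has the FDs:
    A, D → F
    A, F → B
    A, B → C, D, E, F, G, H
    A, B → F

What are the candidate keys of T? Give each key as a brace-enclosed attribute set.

{A} never appears on the right of any FD, so every key must include it.
{A, B} is a candidate key since {A, B}⁺ = {A, B, C, D, E, F, G, H} covers every attribute.
{A, D} is a candidate key since {A, D}⁺ = {A, B, C, D, E, F, G, H} covers every attribute.
{A, F} is a candidate key since {A, F}⁺ = {A, B, C, D, E, F, G, H} covers every attribute.
Any other superkey properly contains one of these, so there are no further candidate keys.

{A, B}, {A, D}, {A, F}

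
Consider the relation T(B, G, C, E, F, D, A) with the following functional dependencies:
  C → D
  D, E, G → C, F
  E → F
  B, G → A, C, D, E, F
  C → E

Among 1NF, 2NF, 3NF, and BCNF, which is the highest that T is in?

2NF

Candidate key: {B, G}. Prime attributes: {B, G}.
For C → D we have {C}⁺ = {C, D, E, F}; {C} is not a superkey, so BCNF fails.
Because {D} is non-prime and the left side of C → D is not a superkey, the relation is not in 3NF.
No non-prime attribute depends on a proper subset of any candidate key, so 2NF holds.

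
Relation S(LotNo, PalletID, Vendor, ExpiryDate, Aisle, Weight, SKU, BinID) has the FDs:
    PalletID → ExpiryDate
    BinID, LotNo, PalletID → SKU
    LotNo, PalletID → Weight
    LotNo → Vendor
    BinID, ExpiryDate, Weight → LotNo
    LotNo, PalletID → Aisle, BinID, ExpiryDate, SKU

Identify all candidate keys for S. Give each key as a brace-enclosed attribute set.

No FD produces {PalletID}, so it must be in every candidate key.
{LotNo, PalletID}⁺ = {Aisle, BinID, ExpiryDate, LotNo, PalletID, SKU, Vendor, Weight}, which is every attribute, so {LotNo, PalletID} is a candidate key.
{BinID, PalletID, Weight}⁺ = {Aisle, BinID, ExpiryDate, LotNo, PalletID, SKU, Vendor, Weight}, which is every attribute, so {BinID, PalletID, Weight} is a candidate key.
These are minimal and exhaustive — every other superkey contains one of them.

{BinID, PalletID, Weight}, {LotNo, PalletID}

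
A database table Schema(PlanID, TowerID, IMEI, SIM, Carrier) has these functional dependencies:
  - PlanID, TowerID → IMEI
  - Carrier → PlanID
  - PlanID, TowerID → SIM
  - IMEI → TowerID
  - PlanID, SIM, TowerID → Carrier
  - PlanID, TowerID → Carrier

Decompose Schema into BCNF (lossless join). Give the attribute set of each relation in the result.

Candidate keys of the original relation: {Carrier, IMEI}, {Carrier, TowerID}, {IMEI, PlanID}, {PlanID, TowerID}.
Within {Carrier, IMEI, PlanID, SIM, TowerID}: {Carrier}⁺ ∩ {Carrier, IMEI, PlanID, SIM, TowerID} = {Carrier, PlanID}, not the whole set, so Carrier → PlanID violates BCNF; decompose into {Carrier, PlanID} and {Carrier, IMEI, SIM, TowerID}.
{Carrier, PlanID} is in BCNF.
Within {Carrier, IMEI, SIM, TowerID}: {IMEI}⁺ ∩ {Carrier, IMEI, SIM, TowerID} = {IMEI, TowerID}, not the whole set, so IMEI → TowerID violates BCNF; decompose into {IMEI, TowerID} and {Carrier, IMEI, SIM}.
{IMEI, TowerID} is in BCNF.
{Carrier, IMEI, SIM} is in BCNF.

{Carrier, IMEI, SIM}; {Carrier, PlanID}; {IMEI, TowerID}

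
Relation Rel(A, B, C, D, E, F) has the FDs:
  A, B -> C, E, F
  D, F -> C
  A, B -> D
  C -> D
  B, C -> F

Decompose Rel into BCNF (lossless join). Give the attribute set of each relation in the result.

Candidate key of the original relation: {A, B}.
In {A, B, C, D, E, F}, {D, F} is not a superkey ({D, F}⁺ restricted to this set is {C, D, F}), so split on D, F -> C into {C, D, F} and {A, B, D, E, F}.
In {C, D, F}, {C} is not a superkey ({C}⁺ restricted to this set is {C, D}), so split on C -> D into {C, D} and {C, F}.
{C, D} is in BCNF.
{C, F} is in BCNF.
{A, B, D, E, F} is in BCNF.

{A, B, D, E, F}; {C, D}; {C, F}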